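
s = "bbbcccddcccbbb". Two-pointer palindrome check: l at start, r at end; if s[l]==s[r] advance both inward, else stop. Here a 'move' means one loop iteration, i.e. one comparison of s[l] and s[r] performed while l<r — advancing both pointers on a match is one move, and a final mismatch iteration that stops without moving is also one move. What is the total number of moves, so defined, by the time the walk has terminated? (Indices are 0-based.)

[0,13] 'b'=='b' → l++,r--
[1,12] 'b'=='b' → l++,r--
[2,11] 'b'=='b' → l++,r--
[3,10] 'c'=='c' → l++,r--
[4,9] 'c'=='c' → l++,r--
[5,8] 'c'=='c' → l++,r--
[6,7] 'd'=='d' → l++,r--

7 moves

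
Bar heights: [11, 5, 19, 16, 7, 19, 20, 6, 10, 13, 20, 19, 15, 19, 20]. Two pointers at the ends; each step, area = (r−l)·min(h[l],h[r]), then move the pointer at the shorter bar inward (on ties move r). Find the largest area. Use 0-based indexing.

[0,14] min(11,20)*14=154 best=154 * → l++
[1,14] min(5,20)*13=65 best=154 → l++
[2,14] min(19,20)*12=228 best=228 * → l++
[3,14] min(16,20)*11=176 best=228 → l++
[4,14] min(7,20)*10=70 best=228 → l++
[5,14] min(19,20)*9=171 best=228 → l++
[6,14] min(20,20)*8=160 best=228 → r--
[6,13] min(20,19)*7=133 best=228 → r--
[6,12] min(20,15)*6=90 best=228 → r--
[6,11] min(20,19)*5=95 best=228 → r--
[6,10] min(20,20)*4=80 best=228 → r--
[6,9] min(20,13)*3=39 best=228 → r--
[6,8] min(20,10)*2=20 best=228 → r--
[6,7] min(20,6)*1=6 best=228 → r--

max area = 228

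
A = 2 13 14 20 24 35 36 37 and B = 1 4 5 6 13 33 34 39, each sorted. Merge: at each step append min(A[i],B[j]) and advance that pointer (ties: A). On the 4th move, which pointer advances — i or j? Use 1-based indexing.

[i=1,j=1] A[i]=2>B[j]=1 take 1 → j++
[i=1,j=2] A[i]=2<=B[j]=4 take 2 → i++
[i=2,j=2] A[i]=13>B[j]=4 take 4 → j++
[i=2,j=3] A[i]=13>B[j]=5 take 5 → j++

j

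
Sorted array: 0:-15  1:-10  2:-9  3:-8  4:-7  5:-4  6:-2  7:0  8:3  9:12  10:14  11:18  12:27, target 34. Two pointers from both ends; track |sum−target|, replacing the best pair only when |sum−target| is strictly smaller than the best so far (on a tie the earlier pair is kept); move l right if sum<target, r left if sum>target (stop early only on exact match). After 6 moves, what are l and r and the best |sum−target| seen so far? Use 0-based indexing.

[0,12] -15+27=12 d=22 * → l++
[1,12] -10+27=17 d=17 * → l++
[2,12] -9+27=18 d=16 * → l++
[3,12] -8+27=19 d=15 * → l++
[4,12] -7+27=20 d=14 * → l++
[5,12] -4+27=23 d=11 * → l++

l=6, r=12, best |Δ|=11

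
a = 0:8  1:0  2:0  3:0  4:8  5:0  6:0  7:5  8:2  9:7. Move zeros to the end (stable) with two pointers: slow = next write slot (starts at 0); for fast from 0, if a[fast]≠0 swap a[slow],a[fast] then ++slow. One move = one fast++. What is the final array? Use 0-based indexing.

slow=0 fast=0: a[fast]=8≠0 swap→a[0]=8, slow++,fast++
slow=1 fast=1: a[fast]=0, fast++
slow=1 fast=2: a[fast]=0, fast++
slow=1 fast=3: a[fast]=0, fast++
slow=1 fast=4: a[fast]=8≠0 swap→a[1]=8, slow++,fast++
slow=2 fast=5: a[fast]=0, fast++
slow=2 fast=6: a[fast]=0, fast++
slow=2 fast=7: a[fast]=5≠0 swap→a[2]=5, slow++,fast++
slow=3 fast=8: a[fast]=2≠0 swap→a[3]=2, slow++,fast++
slow=4 fast=9: a[fast]=7≠0 swap→a[4]=7, slow++,fast++

[8, 8, 5, 2, 7, 0, 0, 0, 0, 0]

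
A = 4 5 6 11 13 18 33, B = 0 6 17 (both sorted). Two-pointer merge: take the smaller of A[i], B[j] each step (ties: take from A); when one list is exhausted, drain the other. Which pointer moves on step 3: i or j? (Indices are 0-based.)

i

[i=0,j=0] A[i]=4>B[j]=0 take 0 → j++
[i=0,j=1] A[i]=4<=B[j]=6 take 4 → i++
[i=1,j=1] A[i]=5<=B[j]=6 take 5 → i++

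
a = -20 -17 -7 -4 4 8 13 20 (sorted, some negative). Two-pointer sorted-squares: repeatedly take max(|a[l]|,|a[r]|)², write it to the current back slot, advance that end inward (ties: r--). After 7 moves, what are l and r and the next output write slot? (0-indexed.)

l=3, r=3, next write slot=0

[0,7] |-20|<=|20| out[7]=400 → r--
[0,6] |-20|>|13| out[6]=400 → l++
[1,6] |-17|>|13| out[5]=289 → l++
[2,6] |-7|<=|13| out[4]=169 → r--
[2,5] |-7|<=|8| out[3]=64 → r--
[2,4] |-7|>|4| out[2]=49 → l++
[3,4] |-4|<=|4| out[1]=16 → r--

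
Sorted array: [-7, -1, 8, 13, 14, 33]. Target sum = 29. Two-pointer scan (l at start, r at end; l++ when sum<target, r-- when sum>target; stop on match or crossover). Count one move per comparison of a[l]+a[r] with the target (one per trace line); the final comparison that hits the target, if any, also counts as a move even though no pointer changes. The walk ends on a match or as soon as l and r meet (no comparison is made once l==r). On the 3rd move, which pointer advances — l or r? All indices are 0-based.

[0,5] -7+33=26 <29 → l++
[1,5] -1+33=32 >29 → r--
[1,4] -1+14=13 <29 → l++

l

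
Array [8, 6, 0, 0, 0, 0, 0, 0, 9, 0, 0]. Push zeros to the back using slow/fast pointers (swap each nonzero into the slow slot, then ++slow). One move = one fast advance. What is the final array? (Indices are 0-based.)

[8, 6, 9, 0, 0, 0, 0, 0, 0, 0, 0]

slow=0 fast=0: a[fast]=8≠0 swap→a[0]=8, slow++,fast++
slow=1 fast=1: a[fast]=6≠0 swap→a[1]=6, slow++,fast++
slow=2 fast=2: a[fast]=0, fast++
slow=2 fast=3: a[fast]=0, fast++
slow=2 fast=4: a[fast]=0, fast++
slow=2 fast=5: a[fast]=0, fast++
slow=2 fast=6: a[fast]=0, fast++
slow=2 fast=7: a[fast]=0, fast++
slow=2 fast=8: a[fast]=9≠0 swap→a[2]=9, slow++,fast++
slow=3 fast=9: a[fast]=0, fast++
slow=3 fast=10: a[fast]=0, fast++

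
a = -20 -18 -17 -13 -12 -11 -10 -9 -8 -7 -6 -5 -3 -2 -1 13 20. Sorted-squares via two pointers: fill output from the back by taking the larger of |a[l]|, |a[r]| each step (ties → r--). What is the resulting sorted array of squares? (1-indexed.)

[1, 4, 9, 25, 36, 49, 64, 81, 100, 121, 144, 169, 169, 289, 324, 400, 400]

[1,17] |-20|<=|20| out[17]=400 → r--
[1,16] |-20|>|13| out[16]=400 → l++
[2,16] |-18|>|13| out[15]=324 → l++
[3,16] |-17|>|13| out[14]=289 → l++
[4,16] |-13|<=|13| out[13]=169 → r--
[4,15] |-13|>|-1| out[12]=169 → l++
[5,15] |-12|>|-1| out[11]=144 → l++
[6,15] |-11|>|-1| out[10]=121 → l++
[7,15] |-10|>|-1| out[9]=100 → l++
[8,15] |-9|>|-1| out[8]=81 → l++
[9,15] |-8|>|-1| out[7]=64 → l++
[10,15] |-7|>|-1| out[6]=49 → l++
[11,15] |-6|>|-1| out[5]=36 → l++
[12,15] |-5|>|-1| out[4]=25 → l++
[13,15] |-3|>|-1| out[3]=9 → l++
[14,15] |-2|>|-1| out[2]=4 → l++
[15,15] |-1|<=|-1| out[1]=1 → r--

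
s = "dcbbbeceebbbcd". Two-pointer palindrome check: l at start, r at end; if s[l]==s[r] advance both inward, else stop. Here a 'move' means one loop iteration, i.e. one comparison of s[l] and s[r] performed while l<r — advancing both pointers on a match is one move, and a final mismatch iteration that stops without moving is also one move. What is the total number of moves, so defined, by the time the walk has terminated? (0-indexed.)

l=0 r=13: 'd'=='d', l++,r--
l=1 r=12: 'c'=='c', l++,r--
l=2 r=11: 'b'=='b', l++,r--
l=3 r=10: 'b'=='b', l++,r--
l=4 r=9: 'b'=='b', l++,r--
l=5 r=8: 'e'=='e', l++,r--
l=6 r=7: 'c'!='e', stop

7 moves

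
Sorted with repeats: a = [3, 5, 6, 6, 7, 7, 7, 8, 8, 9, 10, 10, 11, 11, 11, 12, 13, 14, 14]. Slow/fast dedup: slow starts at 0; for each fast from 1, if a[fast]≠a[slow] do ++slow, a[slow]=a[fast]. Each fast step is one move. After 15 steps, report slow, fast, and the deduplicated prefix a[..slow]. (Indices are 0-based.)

slow=8, fast=16, prefix=[3, 5, 6, 7, 8, 9, 10, 11, 12]

(s=0,f=1) a[fast]=5≠a[slow]=3 write a[1]=5 → slow++,fast++
(s=1,f=2) a[fast]=6≠a[slow]=5 write a[2]=6 → slow++,fast++
(s=2,f=3) a[fast]=6=a[slow] dup → fast++
(s=2,f=4) a[fast]=7≠a[slow]=6 write a[3]=7 → slow++,fast++
(s=3,f=5) a[fast]=7=a[slow] dup → fast++
(s=3,f=6) a[fast]=7=a[slow] dup → fast++
(s=3,f=7) a[fast]=8≠a[slow]=7 write a[4]=8 → slow++,fast++
(s=4,f=8) a[fast]=8=a[slow] dup → fast++
(s=4,f=9) a[fast]=9≠a[slow]=8 write a[5]=9 → slow++,fast++
(s=5,f=10) a[fast]=10≠a[slow]=9 write a[6]=10 → slow++,fast++
(s=6,f=11) a[fast]=10=a[slow] dup → fast++
(s=6,f=12) a[fast]=11≠a[slow]=10 write a[7]=11 → slow++,fast++
(s=7,f=13) a[fast]=11=a[slow] dup → fast++
(s=7,f=14) a[fast]=11=a[slow] dup → fast++
(s=7,f=15) a[fast]=12≠a[slow]=11 write a[8]=12 → slow++,fast++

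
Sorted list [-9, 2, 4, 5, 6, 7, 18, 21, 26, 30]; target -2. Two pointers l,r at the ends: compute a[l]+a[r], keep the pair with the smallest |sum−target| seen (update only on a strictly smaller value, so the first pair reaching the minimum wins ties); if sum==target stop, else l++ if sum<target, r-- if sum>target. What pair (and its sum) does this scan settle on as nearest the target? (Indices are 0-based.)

pair (-9, 7) with sum -2 (|Δ|=0)

[0,9] -9+30=21 d=23 * → r--
[0,8] -9+26=17 d=19 * → r--
[0,7] -9+21=12 d=14 * → r--
[0,6] -9+18=9 d=11 * → r--
[0,5] -9+7=-2 d=0 * → stop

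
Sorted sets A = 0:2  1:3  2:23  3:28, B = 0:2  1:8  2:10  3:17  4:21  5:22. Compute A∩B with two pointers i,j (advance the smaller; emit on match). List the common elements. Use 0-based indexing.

intersection = [2]

i=0 j=0: 2==2 emit, i++,j++
i=1 j=1: 3<8, i++
i=2 j=1: 23>8, j++
i=2 j=2: 23>10, j++
i=2 j=3: 23>17, j++
i=2 j=4: 23>21, j++
i=2 j=5: 23>22, j++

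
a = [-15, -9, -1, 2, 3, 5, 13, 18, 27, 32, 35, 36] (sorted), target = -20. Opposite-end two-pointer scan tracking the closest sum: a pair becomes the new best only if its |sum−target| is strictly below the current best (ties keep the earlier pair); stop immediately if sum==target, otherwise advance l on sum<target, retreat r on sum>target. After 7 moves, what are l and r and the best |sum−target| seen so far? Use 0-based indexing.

l=0, r=4, best |Δ|=10

[0,11] -15+36=21 d=41 * → r--
[0,10] -15+35=20 d=40 * → r--
[0,9] -15+32=17 d=37 * → r--
[0,8] -15+27=12 d=32 * → r--
[0,7] -15+18=3 d=23 * → r--
[0,6] -15+13=-2 d=18 * → r--
[0,5] -15+5=-10 d=10 * → r--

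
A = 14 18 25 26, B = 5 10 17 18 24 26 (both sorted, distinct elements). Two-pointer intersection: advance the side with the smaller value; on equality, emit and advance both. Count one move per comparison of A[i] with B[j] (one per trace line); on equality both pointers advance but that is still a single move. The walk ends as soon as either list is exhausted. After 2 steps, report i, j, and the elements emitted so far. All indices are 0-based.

i=0, j=2, emitted=[]

[i=0,j=0] 14>5 → j++
[i=0,j=1] 14>10 → j++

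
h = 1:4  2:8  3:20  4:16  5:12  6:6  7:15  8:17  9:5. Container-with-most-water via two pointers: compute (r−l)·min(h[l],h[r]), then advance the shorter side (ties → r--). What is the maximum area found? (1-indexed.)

max area = 85

l=1 r=9: min(4,5)*8=32 best=32 *, l++
l=2 r=9: min(8,5)*7=35 best=35 *, r--
l=2 r=8: min(8,17)*6=48 best=48 *, l++
l=3 r=8: min(20,17)*5=85 best=85 *, r--
l=3 r=7: min(20,15)*4=60 best=85, r--
l=3 r=6: min(20,6)*3=18 best=85, r--
l=3 r=5: min(20,12)*2=24 best=85, r--
l=3 r=4: min(20,16)*1=16 best=85, r--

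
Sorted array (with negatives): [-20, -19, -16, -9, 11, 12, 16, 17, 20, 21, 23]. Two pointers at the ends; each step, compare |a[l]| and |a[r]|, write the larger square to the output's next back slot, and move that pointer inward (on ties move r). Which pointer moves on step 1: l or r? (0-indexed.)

l=0 r=10: |-20|<=|23| out[10]=529, r--

r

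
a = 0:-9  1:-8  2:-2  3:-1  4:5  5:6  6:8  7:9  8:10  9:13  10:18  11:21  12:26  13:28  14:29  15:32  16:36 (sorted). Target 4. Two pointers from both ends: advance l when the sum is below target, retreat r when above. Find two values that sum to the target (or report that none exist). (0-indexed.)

[0,16] -9+36=27 >4 → r--
[0,15] -9+32=23 >4 → r--
[0,14] -9+29=20 >4 → r--
[0,13] -9+28=19 >4 → r--
[0,12] -9+26=17 >4 → r--
[0,11] -9+21=12 >4 → r--
[0,10] -9+18=9 >4 → r--
[0,9] -9+13=4 → found

(-9, 13)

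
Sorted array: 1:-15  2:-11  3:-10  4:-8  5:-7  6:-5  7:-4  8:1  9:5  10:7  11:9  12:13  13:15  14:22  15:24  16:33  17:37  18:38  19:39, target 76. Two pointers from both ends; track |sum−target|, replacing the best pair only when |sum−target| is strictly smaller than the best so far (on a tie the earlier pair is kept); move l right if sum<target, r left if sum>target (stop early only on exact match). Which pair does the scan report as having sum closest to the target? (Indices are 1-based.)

pair (37, 39) with sum 76 (|Δ|=0)

l=1 r=19: -15+39=24 d=52 *, l++
l=2 r=19: -11+39=28 d=48 *, l++
l=3 r=19: -10+39=29 d=47 *, l++
l=4 r=19: -8+39=31 d=45 *, l++
l=5 r=19: -7+39=32 d=44 *, l++
l=6 r=19: -5+39=34 d=42 *, l++
l=7 r=19: -4+39=35 d=41 *, l++
l=8 r=19: 1+39=40 d=36 *, l++
l=9 r=19: 5+39=44 d=32 *, l++
l=10 r=19: 7+39=46 d=30 *, l++
l=11 r=19: 9+39=48 d=28 *, l++
l=12 r=19: 13+39=52 d=24 *, l++
l=13 r=19: 15+39=54 d=22 *, l++
l=14 r=19: 22+39=61 d=15 *, l++
l=15 r=19: 24+39=63 d=13 *, l++
l=16 r=19: 33+39=72 d=4 *, l++
l=17 r=19: 37+39=76 d=0 *, stop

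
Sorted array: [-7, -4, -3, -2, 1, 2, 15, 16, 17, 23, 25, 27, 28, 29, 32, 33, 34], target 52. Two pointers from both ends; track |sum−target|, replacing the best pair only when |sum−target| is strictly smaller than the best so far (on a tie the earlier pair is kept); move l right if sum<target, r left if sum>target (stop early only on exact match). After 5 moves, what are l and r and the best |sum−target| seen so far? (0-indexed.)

l=5, r=16, best |Δ|=17

[0,16] -7+34=27 d=25 * → l++
[1,16] -4+34=30 d=22 * → l++
[2,16] -3+34=31 d=21 * → l++
[3,16] -2+34=32 d=20 * → l++
[4,16] 1+34=35 d=17 * → l++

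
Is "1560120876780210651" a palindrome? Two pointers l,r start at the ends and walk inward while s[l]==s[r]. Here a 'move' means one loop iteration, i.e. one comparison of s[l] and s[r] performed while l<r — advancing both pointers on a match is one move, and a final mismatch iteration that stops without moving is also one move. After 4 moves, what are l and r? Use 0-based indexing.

[0,18] '1'=='1' → l++,r--
[1,17] '5'=='5' → l++,r--
[2,16] '6'=='6' → l++,r--
[3,15] '0'=='0' → l++,r--

l=4, r=14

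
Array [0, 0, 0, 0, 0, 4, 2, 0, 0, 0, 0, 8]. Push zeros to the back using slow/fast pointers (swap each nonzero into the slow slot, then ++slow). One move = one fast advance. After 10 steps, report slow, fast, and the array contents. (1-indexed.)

slow=3, fast=11, a=[4, 2, 0, 0, 0, 0, 0, 0, 0, 0, 0, 8]

slow=1 fast=1: a[fast]=0, fast++
slow=1 fast=2: a[fast]=0, fast++
slow=1 fast=3: a[fast]=0, fast++
slow=1 fast=4: a[fast]=0, fast++
slow=1 fast=5: a[fast]=0, fast++
slow=1 fast=6: a[fast]=4≠0 swap→a[1]=4, slow++,fast++
slow=2 fast=7: a[fast]=2≠0 swap→a[2]=2, slow++,fast++
slow=3 fast=8: a[fast]=0, fast++
slow=3 fast=9: a[fast]=0, fast++
slow=3 fast=10: a[fast]=0, fast++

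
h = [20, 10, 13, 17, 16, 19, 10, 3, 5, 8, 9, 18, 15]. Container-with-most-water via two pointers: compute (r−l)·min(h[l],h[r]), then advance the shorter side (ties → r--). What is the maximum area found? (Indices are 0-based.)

max area = 198

[0,12] min(20,15)*12=180 best=180 * → r--
[0,11] min(20,18)*11=198 best=198 * → r--
[0,10] min(20,9)*10=90 best=198 → r--
[0,9] min(20,8)*9=72 best=198 → r--
[0,8] min(20,5)*8=40 best=198 → r--
[0,7] min(20,3)*7=21 best=198 → r--
[0,6] min(20,10)*6=60 best=198 → r--
[0,5] min(20,19)*5=95 best=198 → r--
[0,4] min(20,16)*4=64 best=198 → r--
[0,3] min(20,17)*3=51 best=198 → r--
[0,2] min(20,13)*2=26 best=198 → r--
[0,1] min(20,10)*1=10 best=198 → r--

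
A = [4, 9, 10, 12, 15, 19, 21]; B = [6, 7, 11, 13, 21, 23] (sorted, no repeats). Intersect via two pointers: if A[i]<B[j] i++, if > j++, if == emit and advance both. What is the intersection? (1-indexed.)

intersection = [21]

i=1 j=1: 4<6, i++
i=2 j=1: 9>6, j++
i=2 j=2: 9>7, j++
i=2 j=3: 9<11, i++
i=3 j=3: 10<11, i++
i=4 j=3: 12>11, j++
i=4 j=4: 12<13, i++
i=5 j=4: 15>13, j++
i=5 j=5: 15<21, i++
i=6 j=5: 19<21, i++
i=7 j=5: 21==21 emit, i++,j++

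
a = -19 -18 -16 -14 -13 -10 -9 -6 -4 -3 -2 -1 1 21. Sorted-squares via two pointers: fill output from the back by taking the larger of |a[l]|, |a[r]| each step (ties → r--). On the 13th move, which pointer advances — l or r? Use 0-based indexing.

r

[0,13] |-19|<=|21| out[13]=441 → r--
[0,12] |-19|>|1| out[12]=361 → l++
[1,12] |-18|>|1| out[11]=324 → l++
[2,12] |-16|>|1| out[10]=256 → l++
[3,12] |-14|>|1| out[9]=196 → l++
[4,12] |-13|>|1| out[8]=169 → l++
[5,12] |-10|>|1| out[7]=100 → l++
[6,12] |-9|>|1| out[6]=81 → l++
[7,12] |-6|>|1| out[5]=36 → l++
[8,12] |-4|>|1| out[4]=16 → l++
[9,12] |-3|>|1| out[3]=9 → l++
[10,12] |-2|>|1| out[2]=4 → l++
[11,12] |-1|<=|1| out[1]=1 → r--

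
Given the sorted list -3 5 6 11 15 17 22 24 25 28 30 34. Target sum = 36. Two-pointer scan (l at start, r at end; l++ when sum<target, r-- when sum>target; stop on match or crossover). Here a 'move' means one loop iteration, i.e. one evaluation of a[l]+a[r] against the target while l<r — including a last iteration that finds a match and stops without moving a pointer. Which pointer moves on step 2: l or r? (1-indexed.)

r

[1,12] -3+34=31 <36 → l++
[2,12] 5+34=39 >36 → r--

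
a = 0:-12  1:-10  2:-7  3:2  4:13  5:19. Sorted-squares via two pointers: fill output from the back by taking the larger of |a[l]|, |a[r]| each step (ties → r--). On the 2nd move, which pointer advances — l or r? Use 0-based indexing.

[0,5] |-12|<=|19| out[5]=361 → r--
[0,4] |-12|<=|13| out[4]=169 → r--

r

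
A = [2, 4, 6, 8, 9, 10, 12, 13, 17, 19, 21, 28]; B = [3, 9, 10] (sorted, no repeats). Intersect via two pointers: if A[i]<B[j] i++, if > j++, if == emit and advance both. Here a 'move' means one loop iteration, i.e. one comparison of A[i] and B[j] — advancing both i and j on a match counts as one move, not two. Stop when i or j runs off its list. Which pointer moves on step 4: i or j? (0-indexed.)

i

i=0 j=0: 2<3, i++
i=1 j=0: 4>3, j++
i=1 j=1: 4<9, i++
i=2 j=1: 6<9, i++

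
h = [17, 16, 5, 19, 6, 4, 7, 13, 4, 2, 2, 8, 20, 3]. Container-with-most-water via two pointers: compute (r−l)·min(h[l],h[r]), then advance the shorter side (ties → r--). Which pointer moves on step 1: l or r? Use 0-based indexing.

r

[0,13] min(17,3)*13=39 best=39 * → r--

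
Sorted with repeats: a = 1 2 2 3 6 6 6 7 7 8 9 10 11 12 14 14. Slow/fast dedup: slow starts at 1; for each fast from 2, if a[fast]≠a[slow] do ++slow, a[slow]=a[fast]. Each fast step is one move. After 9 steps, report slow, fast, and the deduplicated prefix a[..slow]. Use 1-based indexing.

slow=6, fast=11, prefix=[1, 2, 3, 6, 7, 8]

(s=1,f=2) a[fast]=2≠a[slow]=1 write a[2]=2 → slow++,fast++
(s=2,f=3) a[fast]=2=a[slow] dup → fast++
(s=2,f=4) a[fast]=3≠a[slow]=2 write a[3]=3 → slow++,fast++
(s=3,f=5) a[fast]=6≠a[slow]=3 write a[4]=6 → slow++,fast++
(s=4,f=6) a[fast]=6=a[slow] dup → fast++
(s=4,f=7) a[fast]=6=a[slow] dup → fast++
(s=4,f=8) a[fast]=7≠a[slow]=6 write a[5]=7 → slow++,fast++
(s=5,f=9) a[fast]=7=a[slow] dup → fast++
(s=5,f=10) a[fast]=8≠a[slow]=7 write a[6]=8 → slow++,fast++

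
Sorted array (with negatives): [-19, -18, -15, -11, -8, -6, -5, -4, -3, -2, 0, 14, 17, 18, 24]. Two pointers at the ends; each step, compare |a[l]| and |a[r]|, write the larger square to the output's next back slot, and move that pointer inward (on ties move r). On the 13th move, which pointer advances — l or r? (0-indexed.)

l

[0,14] |-19|<=|24| out[14]=576 → r--
[0,13] |-19|>|18| out[13]=361 → l++
[1,13] |-18|<=|18| out[12]=324 → r--
[1,12] |-18|>|17| out[11]=324 → l++
[2,12] |-15|<=|17| out[10]=289 → r--
[2,11] |-15|>|14| out[9]=225 → l++
[3,11] |-11|<=|14| out[8]=196 → r--
[3,10] |-11|>|0| out[7]=121 → l++
[4,10] |-8|>|0| out[6]=64 → l++
[5,10] |-6|>|0| out[5]=36 → l++
[6,10] |-5|>|0| out[4]=25 → l++
[7,10] |-4|>|0| out[3]=16 → l++
[8,10] |-3|>|0| out[2]=9 → l++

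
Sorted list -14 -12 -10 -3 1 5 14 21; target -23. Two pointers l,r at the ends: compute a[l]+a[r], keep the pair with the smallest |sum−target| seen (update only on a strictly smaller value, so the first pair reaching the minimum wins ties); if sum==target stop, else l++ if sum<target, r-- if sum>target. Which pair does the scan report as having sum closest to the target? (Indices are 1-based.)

[1,8] -14+21=7 d=30 * → r--
[1,7] -14+14=0 d=23 * → r--
[1,6] -14+5=-9 d=14 * → r--
[1,5] -14+1=-13 d=10 * → r--
[1,4] -14+-3=-17 d=6 * → r--
[1,3] -14+-10=-24 d=1 * → l++
[2,3] -12+-10=-22 d=1 → r--

pair (-14, -10) with sum -24 (|Δ|=1)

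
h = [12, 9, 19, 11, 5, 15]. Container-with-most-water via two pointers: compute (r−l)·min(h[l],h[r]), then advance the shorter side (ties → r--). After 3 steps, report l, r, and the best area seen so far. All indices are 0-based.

l=2, r=4, best area=60

l=0 r=5: min(12,15)*5=60 best=60 *, l++
l=1 r=5: min(9,15)*4=36 best=60, l++
l=2 r=5: min(19,15)*3=45 best=60, r--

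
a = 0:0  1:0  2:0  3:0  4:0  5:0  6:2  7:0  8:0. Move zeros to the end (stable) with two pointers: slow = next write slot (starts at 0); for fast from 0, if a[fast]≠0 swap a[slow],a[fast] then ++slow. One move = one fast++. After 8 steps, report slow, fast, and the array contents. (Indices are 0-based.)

slow=1, fast=8, a=[2, 0, 0, 0, 0, 0, 0, 0, 0]

slow=0 fast=0: a[fast]=0, fast++
slow=0 fast=1: a[fast]=0, fast++
slow=0 fast=2: a[fast]=0, fast++
slow=0 fast=3: a[fast]=0, fast++
slow=0 fast=4: a[fast]=0, fast++
slow=0 fast=5: a[fast]=0, fast++
slow=0 fast=6: a[fast]=2≠0 swap→a[0]=2, slow++,fast++
slow=1 fast=7: a[fast]=0, fast++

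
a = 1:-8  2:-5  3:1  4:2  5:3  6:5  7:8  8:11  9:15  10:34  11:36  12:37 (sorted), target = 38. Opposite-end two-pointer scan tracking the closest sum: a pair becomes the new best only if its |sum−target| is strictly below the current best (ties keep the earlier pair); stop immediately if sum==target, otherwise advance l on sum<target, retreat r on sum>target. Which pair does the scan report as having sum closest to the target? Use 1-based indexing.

pair (1, 37) with sum 38 (|Δ|=0)

l=1 r=12: -8+37=29 d=9 *, l++
l=2 r=12: -5+37=32 d=6 *, l++
l=3 r=12: 1+37=38 d=0 *, stop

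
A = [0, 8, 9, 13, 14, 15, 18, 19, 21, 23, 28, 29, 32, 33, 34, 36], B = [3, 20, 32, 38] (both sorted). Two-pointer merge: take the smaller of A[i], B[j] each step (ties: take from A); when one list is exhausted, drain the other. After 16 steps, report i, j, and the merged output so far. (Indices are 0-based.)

[i=0,j=0] A[i]=0<=B[j]=3 take 0 → i++
[i=1,j=0] A[i]=8>B[j]=3 take 3 → j++
[i=1,j=1] A[i]=8<=B[j]=20 take 8 → i++
[i=2,j=1] A[i]=9<=B[j]=20 take 9 → i++
[i=3,j=1] A[i]=13<=B[j]=20 take 13 → i++
[i=4,j=1] A[i]=14<=B[j]=20 take 14 → i++
[i=5,j=1] A[i]=15<=B[j]=20 take 15 → i++
[i=6,j=1] A[i]=18<=B[j]=20 take 18 → i++
[i=7,j=1] A[i]=19<=B[j]=20 take 19 → i++
[i=8,j=1] A[i]=21>B[j]=20 take 20 → j++
[i=8,j=2] A[i]=21<=B[j]=32 take 21 → i++
[i=9,j=2] A[i]=23<=B[j]=32 take 23 → i++
[i=10,j=2] A[i]=28<=B[j]=32 take 28 → i++
[i=11,j=2] A[i]=29<=B[j]=32 take 29 → i++
[i=12,j=2] A[i]=32<=B[j]=32 take 32 → i++
[i=13,j=2] A[i]=33>B[j]=32 take 32 → j++

i=13, j=3, merged so far=[0, 3, 8, 9, 13, 14, 15, 18, 19, 20, 21, 23, 28, 29, 32, 32]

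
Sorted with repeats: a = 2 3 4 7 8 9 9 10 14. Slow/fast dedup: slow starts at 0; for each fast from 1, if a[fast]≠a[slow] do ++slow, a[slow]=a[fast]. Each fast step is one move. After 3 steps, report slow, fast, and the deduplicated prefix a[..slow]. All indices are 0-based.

slow=0 fast=1: a[fast]=3≠a[slow]=2 write a[1]=3, slow++,fast++
slow=1 fast=2: a[fast]=4≠a[slow]=3 write a[2]=4, slow++,fast++
slow=2 fast=3: a[fast]=7≠a[slow]=4 write a[3]=7, slow++,fast++

slow=3, fast=4, prefix=[2, 3, 4, 7]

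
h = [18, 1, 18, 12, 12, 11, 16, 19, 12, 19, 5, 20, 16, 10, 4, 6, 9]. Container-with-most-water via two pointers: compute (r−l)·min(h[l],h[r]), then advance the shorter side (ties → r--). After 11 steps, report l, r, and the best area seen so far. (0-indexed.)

[0,16] min(18,9)*16=144 best=144 * → r--
[0,15] min(18,6)*15=90 best=144 → r--
[0,14] min(18,4)*14=56 best=144 → r--
[0,13] min(18,10)*13=130 best=144 → r--
[0,12] min(18,16)*12=192 best=192 * → r--
[0,11] min(18,20)*11=198 best=198 * → l++
[1,11] min(1,20)*10=10 best=198 → l++
[2,11] min(18,20)*9=162 best=198 → l++
[3,11] min(12,20)*8=96 best=198 → l++
[4,11] min(12,20)*7=84 best=198 → l++
[5,11] min(11,20)*6=66 best=198 → l++

l=6, r=11, best area=198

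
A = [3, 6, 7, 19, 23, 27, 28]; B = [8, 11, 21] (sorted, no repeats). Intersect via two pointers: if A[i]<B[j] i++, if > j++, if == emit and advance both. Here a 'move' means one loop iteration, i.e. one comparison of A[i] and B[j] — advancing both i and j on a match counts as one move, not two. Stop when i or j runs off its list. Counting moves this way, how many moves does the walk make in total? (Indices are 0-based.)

7 moves

[i=0,j=0] 3<8 → i++
[i=1,j=0] 6<8 → i++
[i=2,j=0] 7<8 → i++
[i=3,j=0] 19>8 → j++
[i=3,j=1] 19>11 → j++
[i=3,j=2] 19<21 → i++
[i=4,j=2] 23>21 → j++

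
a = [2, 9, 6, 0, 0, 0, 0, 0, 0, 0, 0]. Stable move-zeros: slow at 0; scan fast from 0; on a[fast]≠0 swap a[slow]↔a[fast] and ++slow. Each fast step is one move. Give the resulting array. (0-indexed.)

(s=0,f=0) a[fast]=2≠0 swap→a[0]=2 → slow++,fast++
(s=1,f=1) a[fast]=9≠0 swap→a[1]=9 → slow++,fast++
(s=2,f=2) a[fast]=6≠0 swap→a[2]=6 → slow++,fast++
(s=3,f=3) a[fast]=0 → fast++
(s=3,f=4) a[fast]=0 → fast++
(s=3,f=5) a[fast]=0 → fast++
(s=3,f=6) a[fast]=0 → fast++
(s=3,f=7) a[fast]=0 → fast++
(s=3,f=8) a[fast]=0 → fast++
(s=3,f=9) a[fast]=0 → fast++
(s=3,f=10) a[fast]=0 → fast++

[2, 9, 6, 0, 0, 0, 0, 0, 0, 0, 0]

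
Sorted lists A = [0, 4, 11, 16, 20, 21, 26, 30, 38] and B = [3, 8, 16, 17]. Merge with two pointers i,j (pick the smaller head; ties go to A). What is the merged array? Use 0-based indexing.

[0, 3, 4, 8, 11, 16, 16, 17, 20, 21, 26, 30, 38]

[i=0,j=0] A[i]=0<=B[j]=3 take 0 → i++
[i=1,j=0] A[i]=4>B[j]=3 take 3 → j++
[i=1,j=1] A[i]=4<=B[j]=8 take 4 → i++
[i=2,j=1] A[i]=11>B[j]=8 take 8 → j++
[i=2,j=2] A[i]=11<=B[j]=16 take 11 → i++
[i=3,j=2] A[i]=16<=B[j]=16 take 16 → i++
[i=4,j=2] A[i]=20>B[j]=16 take 16 → j++
[i=4,j=3] A[i]=20>B[j]=17 take 17 → j++
[i=4,j=4] B done, take A[i]=20 → i++
[i=5,j=4] B done, take A[i]=21 → i++
[i=6,j=4] B done, take A[i]=26 → i++
[i=7,j=4] B done, take A[i]=30 → i++
[i=8,j=4] B done, take A[i]=38 → i++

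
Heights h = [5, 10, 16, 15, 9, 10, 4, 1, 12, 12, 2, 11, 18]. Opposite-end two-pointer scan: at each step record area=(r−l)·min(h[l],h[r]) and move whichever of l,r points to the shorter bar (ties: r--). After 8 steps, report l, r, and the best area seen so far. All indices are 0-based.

[0,12] min(5,18)*12=60 best=60 * → l++
[1,12] min(10,18)*11=110 best=110 * → l++
[2,12] min(16,18)*10=160 best=160 * → l++
[3,12] min(15,18)*9=135 best=160 → l++
[4,12] min(9,18)*8=72 best=160 → l++
[5,12] min(10,18)*7=70 best=160 → l++
[6,12] min(4,18)*6=24 best=160 → l++
[7,12] min(1,18)*5=5 best=160 → l++

l=8, r=12, best area=160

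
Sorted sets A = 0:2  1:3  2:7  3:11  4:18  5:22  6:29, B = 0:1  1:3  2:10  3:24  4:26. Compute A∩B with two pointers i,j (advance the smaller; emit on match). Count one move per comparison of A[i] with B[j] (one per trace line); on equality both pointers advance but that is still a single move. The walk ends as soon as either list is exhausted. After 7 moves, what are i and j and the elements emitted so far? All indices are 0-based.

[i=0,j=0] 2>1 → j++
[i=0,j=1] 2<3 → i++
[i=1,j=1] 3==3 emit → i++,j++
[i=2,j=2] 7<10 → i++
[i=3,j=2] 11>10 → j++
[i=3,j=3] 11<24 → i++
[i=4,j=3] 18<24 → i++

i=5, j=3, emitted=[3]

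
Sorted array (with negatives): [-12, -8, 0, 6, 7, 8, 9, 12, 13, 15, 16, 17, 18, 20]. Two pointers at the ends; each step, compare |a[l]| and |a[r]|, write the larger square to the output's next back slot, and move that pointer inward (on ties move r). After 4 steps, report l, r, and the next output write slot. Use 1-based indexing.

[1,14] |-12|<=|20| out[14]=400 → r--
[1,13] |-12|<=|18| out[13]=324 → r--
[1,12] |-12|<=|17| out[12]=289 → r--
[1,11] |-12|<=|16| out[11]=256 → r--

l=1, r=10, next write slot=10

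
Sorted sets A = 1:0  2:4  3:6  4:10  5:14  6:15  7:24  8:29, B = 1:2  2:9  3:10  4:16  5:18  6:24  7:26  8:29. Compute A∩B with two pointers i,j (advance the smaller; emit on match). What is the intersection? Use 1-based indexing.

intersection = [10, 24, 29]

i=1 j=1: 0<2, i++
i=2 j=1: 4>2, j++
i=2 j=2: 4<9, i++
i=3 j=2: 6<9, i++
i=4 j=2: 10>9, j++
i=4 j=3: 10==10 emit, i++,j++
i=5 j=4: 14<16, i++
i=6 j=4: 15<16, i++
i=7 j=4: 24>16, j++
i=7 j=5: 24>18, j++
i=7 j=6: 24==24 emit, i++,j++
i=8 j=7: 29>26, j++
i=8 j=8: 29==29 emit, i++,j++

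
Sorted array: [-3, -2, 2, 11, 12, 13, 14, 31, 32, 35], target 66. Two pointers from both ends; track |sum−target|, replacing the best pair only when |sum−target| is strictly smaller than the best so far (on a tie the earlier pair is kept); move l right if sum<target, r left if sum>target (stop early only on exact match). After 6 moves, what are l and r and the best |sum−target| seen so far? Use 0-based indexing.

l=0 r=9: -3+35=32 d=34 *, l++
l=1 r=9: -2+35=33 d=33 *, l++
l=2 r=9: 2+35=37 d=29 *, l++
l=3 r=9: 11+35=46 d=20 *, l++
l=4 r=9: 12+35=47 d=19 *, l++
l=5 r=9: 13+35=48 d=18 *, l++

l=6, r=9, best |Δ|=18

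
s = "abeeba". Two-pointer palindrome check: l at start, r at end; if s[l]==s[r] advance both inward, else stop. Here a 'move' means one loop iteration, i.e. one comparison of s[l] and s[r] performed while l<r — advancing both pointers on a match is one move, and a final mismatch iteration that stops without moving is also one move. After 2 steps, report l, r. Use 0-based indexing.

l=2, r=3

l=0 r=5: 'a'=='a', l++,r--
l=1 r=4: 'b'=='b', l++,r--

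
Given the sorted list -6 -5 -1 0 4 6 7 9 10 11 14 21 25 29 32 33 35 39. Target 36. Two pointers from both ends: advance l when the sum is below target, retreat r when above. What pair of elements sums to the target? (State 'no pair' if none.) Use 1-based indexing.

l=1 r=18: -6+39=33 <36, l++
l=2 r=18: -5+39=34 <36, l++
l=3 r=18: -1+39=38 >36, r--
l=3 r=17: -1+35=34 <36, l++
l=4 r=17: 0+35=35 <36, l++
l=5 r=17: 4+35=39 >36, r--
l=5 r=16: 4+33=37 >36, r--
l=5 r=15: 4+32=36, found

(4, 32)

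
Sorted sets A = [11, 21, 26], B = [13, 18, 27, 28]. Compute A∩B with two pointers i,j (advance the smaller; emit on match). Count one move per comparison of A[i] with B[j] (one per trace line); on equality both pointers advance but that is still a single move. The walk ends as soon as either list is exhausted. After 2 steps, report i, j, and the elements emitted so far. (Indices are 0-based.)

i=1, j=1, emitted=[]

[i=0,j=0] 11<13 → i++
[i=1,j=0] 21>13 → j++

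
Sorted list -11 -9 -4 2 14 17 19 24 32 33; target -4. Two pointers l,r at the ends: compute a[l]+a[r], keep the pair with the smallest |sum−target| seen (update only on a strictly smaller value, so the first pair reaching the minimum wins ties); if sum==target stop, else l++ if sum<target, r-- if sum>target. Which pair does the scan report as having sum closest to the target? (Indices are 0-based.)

pair (-4, 2) with sum -2 (|Δ|=2)

[0,9] -11+33=22 d=26 * → r--
[0,8] -11+32=21 d=25 * → r--
[0,7] -11+24=13 d=17 * → r--
[0,6] -11+19=8 d=12 * → r--
[0,5] -11+17=6 d=10 * → r--
[0,4] -11+14=3 d=7 * → r--
[0,3] -11+2=-9 d=5 * → l++
[1,3] -9+2=-7 d=3 * → l++
[2,3] -4+2=-2 d=2 * → r--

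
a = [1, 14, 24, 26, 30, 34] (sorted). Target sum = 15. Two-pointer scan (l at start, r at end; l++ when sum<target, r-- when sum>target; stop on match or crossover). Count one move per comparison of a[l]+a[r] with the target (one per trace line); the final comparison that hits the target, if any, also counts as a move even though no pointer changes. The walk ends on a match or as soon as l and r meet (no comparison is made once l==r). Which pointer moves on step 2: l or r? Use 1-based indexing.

l=1 r=6: 1+34=35 >15, r--
l=1 r=5: 1+30=31 >15, r--

r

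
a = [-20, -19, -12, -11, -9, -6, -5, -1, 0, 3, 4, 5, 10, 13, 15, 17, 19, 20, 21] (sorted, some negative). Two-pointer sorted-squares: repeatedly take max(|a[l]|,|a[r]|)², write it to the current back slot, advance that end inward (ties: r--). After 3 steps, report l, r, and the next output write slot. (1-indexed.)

l=1 r=19: |-20|<=|21| out[19]=441, r--
l=1 r=18: |-20|<=|20| out[18]=400, r--
l=1 r=17: |-20|>|19| out[17]=400, l++

l=2, r=17, next write slot=16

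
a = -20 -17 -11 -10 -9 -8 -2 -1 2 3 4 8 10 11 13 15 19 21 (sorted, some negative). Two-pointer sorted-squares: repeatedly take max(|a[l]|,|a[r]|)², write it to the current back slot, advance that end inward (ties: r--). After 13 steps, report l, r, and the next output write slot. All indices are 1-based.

l=7, r=11, next write slot=5

l=1 r=18: |-20|<=|21| out[18]=441, r--
l=1 r=17: |-20|>|19| out[17]=400, l++
l=2 r=17: |-17|<=|19| out[16]=361, r--
l=2 r=16: |-17|>|15| out[15]=289, l++
l=3 r=16: |-11|<=|15| out[14]=225, r--
l=3 r=15: |-11|<=|13| out[13]=169, r--
l=3 r=14: |-11|<=|11| out[12]=121, r--
l=3 r=13: |-11|>|10| out[11]=121, l++
l=4 r=13: |-10|<=|10| out[10]=100, r--
l=4 r=12: |-10|>|8| out[9]=100, l++
l=5 r=12: |-9|>|8| out[8]=81, l++
l=6 r=12: |-8|<=|8| out[7]=64, r--
l=6 r=11: |-8|>|4| out[6]=64, l++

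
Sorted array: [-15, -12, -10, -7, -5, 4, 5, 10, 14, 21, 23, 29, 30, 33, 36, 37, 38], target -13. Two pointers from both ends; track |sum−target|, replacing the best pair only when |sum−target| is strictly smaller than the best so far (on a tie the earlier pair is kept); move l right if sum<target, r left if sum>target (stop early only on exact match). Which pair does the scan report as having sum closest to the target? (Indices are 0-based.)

pair (-7, -5) with sum -12 (|Δ|=1)

l=0 r=16: -15+38=23 d=36 *, r--
l=0 r=15: -15+37=22 d=35 *, r--
l=0 r=14: -15+36=21 d=34 *, r--
l=0 r=13: -15+33=18 d=31 *, r--
l=0 r=12: -15+30=15 d=28 *, r--
l=0 r=11: -15+29=14 d=27 *, r--
l=0 r=10: -15+23=8 d=21 *, r--
l=0 r=9: -15+21=6 d=19 *, r--
l=0 r=8: -15+14=-1 d=12 *, r--
l=0 r=7: -15+10=-5 d=8 *, r--
l=0 r=6: -15+5=-10 d=3 *, r--
l=0 r=5: -15+4=-11 d=2 *, r--
l=0 r=4: -15+-5=-20 d=7, l++
l=1 r=4: -12+-5=-17 d=4, l++
l=2 r=4: -10+-5=-15 d=2, l++
l=3 r=4: -7+-5=-12 d=1 *, r--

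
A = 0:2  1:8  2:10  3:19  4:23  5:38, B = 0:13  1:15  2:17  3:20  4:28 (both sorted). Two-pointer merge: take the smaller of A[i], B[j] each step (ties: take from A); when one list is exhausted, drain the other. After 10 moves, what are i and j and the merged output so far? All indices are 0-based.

[i=0,j=0] A[i]=2<=B[j]=13 take 2 → i++
[i=1,j=0] A[i]=8<=B[j]=13 take 8 → i++
[i=2,j=0] A[i]=10<=B[j]=13 take 10 → i++
[i=3,j=0] A[i]=19>B[j]=13 take 13 → j++
[i=3,j=1] A[i]=19>B[j]=15 take 15 → j++
[i=3,j=2] A[i]=19>B[j]=17 take 17 → j++
[i=3,j=3] A[i]=19<=B[j]=20 take 19 → i++
[i=4,j=3] A[i]=23>B[j]=20 take 20 → j++
[i=4,j=4] A[i]=23<=B[j]=28 take 23 → i++
[i=5,j=4] A[i]=38>B[j]=28 take 28 → j++

i=5, j=5, merged so far=[2, 8, 10, 13, 15, 17, 19, 20, 23, 28]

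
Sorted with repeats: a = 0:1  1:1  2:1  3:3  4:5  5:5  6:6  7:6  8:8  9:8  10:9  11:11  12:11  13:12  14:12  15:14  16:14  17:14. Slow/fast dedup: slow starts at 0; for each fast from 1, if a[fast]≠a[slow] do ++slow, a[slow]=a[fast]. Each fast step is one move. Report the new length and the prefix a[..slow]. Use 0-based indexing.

length 9; prefix = [1, 3, 5, 6, 8, 9, 11, 12, 14]

slow=0 fast=1: a[fast]=1=a[slow] dup, fast++
slow=0 fast=2: a[fast]=1=a[slow] dup, fast++
slow=0 fast=3: a[fast]=3≠a[slow]=1 write a[1]=3, slow++,fast++
slow=1 fast=4: a[fast]=5≠a[slow]=3 write a[2]=5, slow++,fast++
slow=2 fast=5: a[fast]=5=a[slow] dup, fast++
slow=2 fast=6: a[fast]=6≠a[slow]=5 write a[3]=6, slow++,fast++
slow=3 fast=7: a[fast]=6=a[slow] dup, fast++
slow=3 fast=8: a[fast]=8≠a[slow]=6 write a[4]=8, slow++,fast++
slow=4 fast=9: a[fast]=8=a[slow] dup, fast++
slow=4 fast=10: a[fast]=9≠a[slow]=8 write a[5]=9, slow++,fast++
slow=5 fast=11: a[fast]=11≠a[slow]=9 write a[6]=11, slow++,fast++
slow=6 fast=12: a[fast]=11=a[slow] dup, fast++
slow=6 fast=13: a[fast]=12≠a[slow]=11 write a[7]=12, slow++,fast++
slow=7 fast=14: a[fast]=12=a[slow] dup, fast++
slow=7 fast=15: a[fast]=14≠a[slow]=12 write a[8]=14, slow++,fast++
slow=8 fast=16: a[fast]=14=a[slow] dup, fast++
slow=8 fast=17: a[fast]=14=a[slow] dup, fast++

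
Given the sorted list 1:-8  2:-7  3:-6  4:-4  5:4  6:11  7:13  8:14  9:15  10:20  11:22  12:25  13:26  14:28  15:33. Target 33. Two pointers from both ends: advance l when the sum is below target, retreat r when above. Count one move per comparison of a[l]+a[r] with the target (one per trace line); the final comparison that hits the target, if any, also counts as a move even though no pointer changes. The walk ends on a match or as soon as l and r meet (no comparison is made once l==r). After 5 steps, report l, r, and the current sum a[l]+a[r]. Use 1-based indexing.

l=5, r=14, sum=32

[1,15] -8+33=25 <33 → l++
[2,15] -7+33=26 <33 → l++
[3,15] -6+33=27 <33 → l++
[4,15] -4+33=29 <33 → l++
[5,15] 4+33=37 >33 → r--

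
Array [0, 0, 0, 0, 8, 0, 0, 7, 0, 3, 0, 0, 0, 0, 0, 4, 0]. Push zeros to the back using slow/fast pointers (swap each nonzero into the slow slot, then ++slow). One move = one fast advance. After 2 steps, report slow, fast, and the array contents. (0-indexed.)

slow=0, fast=2, a=[0, 0, 0, 0, 8, 0, 0, 7, 0, 3, 0, 0, 0, 0, 0, 4, 0]

(s=0,f=0) a[fast]=0 → fast++
(s=0,f=1) a[fast]=0 → fast++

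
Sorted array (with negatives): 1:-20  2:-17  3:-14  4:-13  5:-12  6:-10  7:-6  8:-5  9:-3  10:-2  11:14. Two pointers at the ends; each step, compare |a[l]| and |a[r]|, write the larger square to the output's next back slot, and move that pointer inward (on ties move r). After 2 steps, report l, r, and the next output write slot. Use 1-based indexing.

[1,11] |-20|>|14| out[11]=400 → l++
[2,11] |-17|>|14| out[10]=289 → l++

l=3, r=11, next write slot=9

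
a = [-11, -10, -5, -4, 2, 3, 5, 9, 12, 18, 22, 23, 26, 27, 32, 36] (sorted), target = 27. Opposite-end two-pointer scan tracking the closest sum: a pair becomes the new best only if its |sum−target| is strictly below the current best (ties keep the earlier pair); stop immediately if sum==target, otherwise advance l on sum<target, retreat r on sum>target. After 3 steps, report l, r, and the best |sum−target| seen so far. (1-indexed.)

[1,16] -11+36=25 d=2 * → l++
[2,16] -10+36=26 d=1 * → l++
[3,16] -5+36=31 d=4 → r--

l=3, r=15, best |Δ|=1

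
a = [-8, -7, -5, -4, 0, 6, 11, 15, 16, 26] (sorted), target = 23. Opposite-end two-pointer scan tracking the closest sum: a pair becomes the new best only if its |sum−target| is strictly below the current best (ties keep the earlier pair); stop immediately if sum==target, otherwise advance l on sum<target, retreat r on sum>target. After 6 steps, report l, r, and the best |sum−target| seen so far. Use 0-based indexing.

[0,9] -8+26=18 d=5 * → l++
[1,9] -7+26=19 d=4 * → l++
[2,9] -5+26=21 d=2 * → l++
[3,9] -4+26=22 d=1 * → l++
[4,9] 0+26=26 d=3 → r--
[4,8] 0+16=16 d=7 → l++

l=5, r=8, best |Δ|=1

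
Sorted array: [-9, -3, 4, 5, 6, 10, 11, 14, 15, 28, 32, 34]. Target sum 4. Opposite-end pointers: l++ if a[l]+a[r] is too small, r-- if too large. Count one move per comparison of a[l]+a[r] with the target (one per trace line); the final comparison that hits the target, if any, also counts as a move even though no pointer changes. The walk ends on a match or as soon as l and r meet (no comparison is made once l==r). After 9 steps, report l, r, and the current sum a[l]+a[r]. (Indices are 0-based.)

l=2, r=4, sum=10

l=0 r=11: -9+34=25 >4, r--
l=0 r=10: -9+32=23 >4, r--
l=0 r=9: -9+28=19 >4, r--
l=0 r=8: -9+15=6 >4, r--
l=0 r=7: -9+14=5 >4, r--
l=0 r=6: -9+11=2 <4, l++
l=1 r=6: -3+11=8 >4, r--
l=1 r=5: -3+10=7 >4, r--
l=1 r=4: -3+6=3 <4, l++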